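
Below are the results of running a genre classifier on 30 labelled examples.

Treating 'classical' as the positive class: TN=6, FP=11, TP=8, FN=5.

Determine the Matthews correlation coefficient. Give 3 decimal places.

MCC = (TP·TN − FP·FN) / √((TP+FP)(TP+FN)(TN+FP)(TN+FN))
Numerator = 8·6 − 11·5 = -7
Denominator = √(19·13·17·11) = √46189 = 214.9163
MCC = -7 / 214.9163 = -0.033

-0.033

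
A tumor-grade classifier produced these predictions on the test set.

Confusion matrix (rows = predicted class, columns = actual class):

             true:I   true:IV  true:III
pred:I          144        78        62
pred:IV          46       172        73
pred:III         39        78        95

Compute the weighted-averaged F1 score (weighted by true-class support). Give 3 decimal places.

0.521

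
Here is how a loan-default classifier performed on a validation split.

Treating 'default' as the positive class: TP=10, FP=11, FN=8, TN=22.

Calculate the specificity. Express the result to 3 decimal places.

0.667

Specificity = TN/(TN+FP) = 22/(22+11) = 0.667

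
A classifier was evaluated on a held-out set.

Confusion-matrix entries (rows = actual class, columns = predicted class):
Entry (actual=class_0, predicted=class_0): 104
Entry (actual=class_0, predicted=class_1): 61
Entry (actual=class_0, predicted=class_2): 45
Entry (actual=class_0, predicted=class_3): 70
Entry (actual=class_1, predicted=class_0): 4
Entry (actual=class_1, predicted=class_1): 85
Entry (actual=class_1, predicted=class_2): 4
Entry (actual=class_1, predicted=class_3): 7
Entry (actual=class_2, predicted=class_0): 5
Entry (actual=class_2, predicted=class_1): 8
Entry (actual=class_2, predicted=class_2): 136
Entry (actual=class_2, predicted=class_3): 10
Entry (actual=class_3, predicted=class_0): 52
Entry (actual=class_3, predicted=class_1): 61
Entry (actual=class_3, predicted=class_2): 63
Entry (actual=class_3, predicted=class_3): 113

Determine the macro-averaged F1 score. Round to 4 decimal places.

0.5344

Per-class F1 score (2·TP/(2·TP+FP+FN)):
  class_0: TP=104, FP=4+5+52=61, FN=61+45+70=176 → 208/445 = 0.46742
  class_1: TP=85, FP=61+8+61=130, FN=4+4+7=15 → 170/315 = 0.53968
  class_2: TP=136, FP=45+4+63=112, FN=5+8+10=23 → 272/407 = 0.66830
  class_3: TP=113, FP=70+7+10=87, FN=52+61+63=176 → 226/489 = 0.46217
Macro-F1 score = mean = (0.46742 + 0.53968 + 0.66830 + 0.46217) / 4 = 0.5344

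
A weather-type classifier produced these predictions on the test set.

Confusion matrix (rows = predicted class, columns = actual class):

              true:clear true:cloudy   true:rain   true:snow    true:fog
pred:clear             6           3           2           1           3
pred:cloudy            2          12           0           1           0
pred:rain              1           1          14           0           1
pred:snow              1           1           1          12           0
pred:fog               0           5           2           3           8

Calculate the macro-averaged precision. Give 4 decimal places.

Per-class precision (TP/(TP+FP)):
  clear: TP=6, FP=3+2+1+3=9 → 6/15 = 0.40000
  cloudy: TP=12, FP=2+0+1+0=3 → 12/15 = 0.80000
  rain: TP=14, FP=1+1+0+1=3 → 14/17 = 0.82353
  snow: TP=12, FP=1+1+1+0=3 → 12/15 = 0.80000
  fog: TP=8, FP=0+5+2+3=10 → 8/18 = 0.44444
Macro-precision = mean = (0.40000 + 0.80000 + 0.82353 + 0.80000 + 0.44444) / 5 = 0.6536

0.6536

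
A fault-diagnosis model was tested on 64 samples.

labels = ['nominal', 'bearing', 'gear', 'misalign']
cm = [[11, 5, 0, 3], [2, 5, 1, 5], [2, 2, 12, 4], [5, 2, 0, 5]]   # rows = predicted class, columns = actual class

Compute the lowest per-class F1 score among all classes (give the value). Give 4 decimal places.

0.3448

Per-class F1 score (2·TP/(2·TP+FP+FN)):
  nominal: TP=11, FP=5+0+3=8, FN=2+2+5=9 → 22/39 = 0.56410
  bearing: TP=5, FP=2+1+5=8, FN=5+2+2=9 → 10/27 = 0.37037
  gear: TP=12, FP=2+2+4=8, FN=0+1+0=1 → 24/33 = 0.72727
  misalign: TP=5, FP=5+2+0=7, FN=3+5+4=12 → 10/29 = 0.34483
Lowest is class 'misalign' with F1 score = 0.3448.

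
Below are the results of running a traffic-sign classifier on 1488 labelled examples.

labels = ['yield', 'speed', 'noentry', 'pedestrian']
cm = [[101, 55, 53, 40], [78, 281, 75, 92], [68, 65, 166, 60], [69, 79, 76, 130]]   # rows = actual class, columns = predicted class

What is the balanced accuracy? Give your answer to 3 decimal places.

0.442

Balanced accuracy = mean of per-class recall.
  yield: recall = 101/249 = 0.4056
  speed: recall = 281/526 = 0.5342
  noentry: recall = 166/359 = 0.4624
  pedestrian: recall = 130/354 = 0.3672
Mean = (0.4056 + 0.5342 + 0.4624 + 0.3672) / 4 = 0.442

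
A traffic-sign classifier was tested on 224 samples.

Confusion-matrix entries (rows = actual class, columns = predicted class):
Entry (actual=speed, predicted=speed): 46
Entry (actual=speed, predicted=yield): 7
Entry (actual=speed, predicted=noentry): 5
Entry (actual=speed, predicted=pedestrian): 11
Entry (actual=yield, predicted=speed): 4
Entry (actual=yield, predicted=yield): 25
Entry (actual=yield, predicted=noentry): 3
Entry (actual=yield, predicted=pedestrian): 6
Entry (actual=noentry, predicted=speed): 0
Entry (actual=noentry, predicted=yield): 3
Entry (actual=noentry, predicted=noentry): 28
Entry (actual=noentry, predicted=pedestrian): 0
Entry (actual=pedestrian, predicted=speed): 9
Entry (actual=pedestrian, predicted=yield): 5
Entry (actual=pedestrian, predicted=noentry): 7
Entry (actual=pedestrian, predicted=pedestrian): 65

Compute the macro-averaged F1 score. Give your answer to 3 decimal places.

Per-class F1 score (2·TP/(2·TP+FP+FN)):
  speed: TP=46, FP=4+0+9=13, FN=7+5+11=23 → 92/128 = 0.7188
  yield: TP=25, FP=7+3+5=15, FN=4+3+6=13 → 50/78 = 0.6410
  noentry: TP=28, FP=5+3+7=15, FN=0+3+0=3 → 56/74 = 0.7568
  pedestrian: TP=65, FP=11+6+0=17, FN=9+5+7=21 → 130/168 = 0.7738
Macro-F1 score = mean = (0.7188 + 0.6410 + 0.7568 + 0.7738) / 4 = 0.723

0.723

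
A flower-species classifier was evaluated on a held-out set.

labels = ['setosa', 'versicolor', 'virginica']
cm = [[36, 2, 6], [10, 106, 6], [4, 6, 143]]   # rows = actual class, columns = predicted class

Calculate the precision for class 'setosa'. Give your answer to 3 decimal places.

0.720

precision = TP/(TP+FP).
setosa: TP=36, FP=10+4=14 → 36/50 = 0.7200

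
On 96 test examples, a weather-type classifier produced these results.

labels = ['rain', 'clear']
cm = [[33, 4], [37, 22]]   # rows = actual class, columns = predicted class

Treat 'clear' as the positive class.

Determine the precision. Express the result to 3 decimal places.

0.846

Precision = TP/(TP+FP) = 22/(22+4) = 22/26 = 0.846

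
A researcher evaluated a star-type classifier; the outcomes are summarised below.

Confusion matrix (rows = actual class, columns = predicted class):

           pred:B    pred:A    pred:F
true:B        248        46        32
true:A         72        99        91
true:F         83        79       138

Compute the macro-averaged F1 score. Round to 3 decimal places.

Per-class F1 score (2·TP/(2·TP+FP+FN)):
  B: TP=248, FP=72+83=155, FN=46+32=78 → 496/729 = 0.6804
  A: TP=99, FP=46+79=125, FN=72+91=163 → 198/486 = 0.4074
  F: TP=138, FP=32+91=123, FN=83+79=162 → 276/561 = 0.4920
Macro-F1 score = mean = (0.6804 + 0.4074 + 0.4920) / 3 = 0.527

0.527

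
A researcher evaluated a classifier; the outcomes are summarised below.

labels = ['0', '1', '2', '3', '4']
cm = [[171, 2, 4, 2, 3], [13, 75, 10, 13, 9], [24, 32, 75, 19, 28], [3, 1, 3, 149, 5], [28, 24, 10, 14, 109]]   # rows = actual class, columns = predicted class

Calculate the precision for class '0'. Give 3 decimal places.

0.715

One-vs-rest for '0': TP = diagonal; FP = other classes predicted '0'; FN = '0' predicted as other.
precision = TP/(TP+FP).
0: TP=171, FP=13+24+3+28=68 → 171/239 = 0.7155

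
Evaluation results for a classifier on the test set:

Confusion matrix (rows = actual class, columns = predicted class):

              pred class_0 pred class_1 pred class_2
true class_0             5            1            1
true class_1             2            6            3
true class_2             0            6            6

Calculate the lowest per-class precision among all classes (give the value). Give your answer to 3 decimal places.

0.462

Per-class precision (TP/(TP+FP)):
  class_0: TP=5, FP=2+0=2 → 5/7 = 0.7143
  class_1: TP=6, FP=1+6=7 → 6/13 = 0.4615
  class_2: TP=6, FP=1+3=4 → 6/10 = 0.6000
Lowest is class 'class_1' with precision = 0.462.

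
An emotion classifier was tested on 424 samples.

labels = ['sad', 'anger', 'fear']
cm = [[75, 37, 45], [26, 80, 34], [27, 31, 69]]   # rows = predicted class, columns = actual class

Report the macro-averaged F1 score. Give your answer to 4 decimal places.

Per-class F1 score (2·TP/(2·TP+FP+FN)):
  sad: TP=75, FP=37+45=82, FN=26+27=53 → 150/285 = 0.52632
  anger: TP=80, FP=26+34=60, FN=37+31=68 → 160/288 = 0.55556
  fear: TP=69, FP=27+31=58, FN=45+34=79 → 138/275 = 0.50182
Macro-F1 score = mean = (0.52632 + 0.55556 + 0.50182) / 3 = 0.5279

0.5279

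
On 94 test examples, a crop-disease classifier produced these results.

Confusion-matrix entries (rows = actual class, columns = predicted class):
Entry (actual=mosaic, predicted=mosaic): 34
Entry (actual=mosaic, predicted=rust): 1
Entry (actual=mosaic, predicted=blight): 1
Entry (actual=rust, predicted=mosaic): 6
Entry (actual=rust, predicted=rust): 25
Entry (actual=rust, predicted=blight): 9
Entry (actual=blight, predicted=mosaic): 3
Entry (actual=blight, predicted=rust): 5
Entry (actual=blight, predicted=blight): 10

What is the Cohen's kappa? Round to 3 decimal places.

0.587

Observed agreement pₒ = trace/N = 69/94 = 0.7340
Expected agreement pₑ = Σ (rowᵢ·colᵢ)/N² = (36·43 + 40·31 + 18·20)/94² = 0.3563
κ = (pₒ − pₑ)/(1 − pₑ) = (0.7340 − 0.3563)/(1 − 0.3563) = 0.587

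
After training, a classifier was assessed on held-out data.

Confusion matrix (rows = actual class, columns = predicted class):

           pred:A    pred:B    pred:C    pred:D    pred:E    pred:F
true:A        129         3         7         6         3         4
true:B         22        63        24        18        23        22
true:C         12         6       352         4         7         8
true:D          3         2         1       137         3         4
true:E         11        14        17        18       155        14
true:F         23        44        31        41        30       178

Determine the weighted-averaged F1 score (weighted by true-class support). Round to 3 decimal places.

0.694

Per-class F1 score (2·TP/(2·TP+FP+FN)):
  A: TP=129, FP=22+12+3+11+23=71, FN=3+7+6+3+4=23 → 258/352 = 0.7330
  B: TP=63, FP=3+6+2+14+44=69, FN=22+24+18+23+22=109 → 126/304 = 0.4145
  C: TP=352, FP=7+24+1+17+31=80, FN=12+6+4+7+8=37 → 704/821 = 0.8575
  D: TP=137, FP=6+18+4+18+41=87, FN=3+2+1+3+4=13 → 274/374 = 0.7326
  E: TP=155, FP=3+23+7+3+30=66, FN=11+14+17+18+14=74 → 310/450 = 0.6889
  F: TP=178, FP=4+22+8+4+14=52, FN=23+44+31+41+30=169 → 356/577 = 0.6170
Weighted-F1 score = Σ (supportᵢ/N)·F1 scoreᵢ with N=1439: (152/1439)·0.7330 + (172/1439)·0.4145 + (389/1439)·0.8575 + (150/1439)·0.7326 + (229/1439)·0.6889 + (347/1439)·0.6170 = 0.694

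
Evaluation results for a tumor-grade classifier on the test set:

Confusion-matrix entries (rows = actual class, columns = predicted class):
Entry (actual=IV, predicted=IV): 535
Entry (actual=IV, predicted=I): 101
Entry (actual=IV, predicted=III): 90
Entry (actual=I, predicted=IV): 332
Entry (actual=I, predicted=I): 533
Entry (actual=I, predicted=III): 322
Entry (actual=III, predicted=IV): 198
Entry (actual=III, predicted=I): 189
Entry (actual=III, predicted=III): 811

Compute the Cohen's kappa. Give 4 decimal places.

Observed agreement pₒ = trace/N = 1879/3111 = 0.60399
Expected agreement pₑ = Σ (rowᵢ·colᵢ)/N² = (726·1065 + 1187·823 + 1198·1223)/3111² = 0.33221
κ = (pₒ − pₑ)/(1 − pₑ) = (0.60399 − 0.33221)/(1 − 0.33221) = 0.4070

0.4070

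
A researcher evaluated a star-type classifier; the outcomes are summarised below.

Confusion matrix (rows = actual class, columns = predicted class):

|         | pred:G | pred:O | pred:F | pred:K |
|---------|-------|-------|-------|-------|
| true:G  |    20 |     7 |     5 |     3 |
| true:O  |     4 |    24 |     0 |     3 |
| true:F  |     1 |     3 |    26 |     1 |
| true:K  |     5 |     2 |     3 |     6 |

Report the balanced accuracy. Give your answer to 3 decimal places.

0.640

Balanced accuracy = mean of per-class recall.
  G: recall = 20/35 = 0.5714
  O: recall = 24/31 = 0.7742
  F: recall = 26/31 = 0.8387
  K: recall = 6/16 = 0.3750
Mean = (0.5714 + 0.7742 + 0.8387 + 0.3750) / 4 = 0.640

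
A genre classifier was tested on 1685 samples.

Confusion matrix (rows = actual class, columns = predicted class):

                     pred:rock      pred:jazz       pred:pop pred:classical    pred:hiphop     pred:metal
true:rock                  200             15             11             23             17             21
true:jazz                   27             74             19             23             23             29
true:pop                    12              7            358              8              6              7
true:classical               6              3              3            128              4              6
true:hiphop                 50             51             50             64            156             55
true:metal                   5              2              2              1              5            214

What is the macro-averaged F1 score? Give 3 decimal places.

0.643

Per-class F1 score (2·TP/(2·TP+FP+FN)):
  rock: TP=200, FP=27+12+6+50+5=100, FN=15+11+23+17+21=87 → 400/587 = 0.6814
  jazz: TP=74, FP=15+7+3+51+2=78, FN=27+19+23+23+29=121 → 148/347 = 0.4265
  pop: TP=358, FP=11+19+3+50+2=85, FN=12+7+8+6+7=40 → 716/841 = 0.8514
  classical: TP=128, FP=23+23+8+64+1=119, FN=6+3+3+4+6=22 → 256/397 = 0.6448
  hiphop: TP=156, FP=17+23+6+4+5=55, FN=50+51+50+64+55=270 → 312/637 = 0.4898
  metal: TP=214, FP=21+29+7+6+55=118, FN=5+2+2+1+5=15 → 428/561 = 0.7629
Macro-F1 score = mean = (0.6814 + 0.4265 + 0.8514 + 0.6448 + 0.4898 + 0.7629) / 6 = 0.643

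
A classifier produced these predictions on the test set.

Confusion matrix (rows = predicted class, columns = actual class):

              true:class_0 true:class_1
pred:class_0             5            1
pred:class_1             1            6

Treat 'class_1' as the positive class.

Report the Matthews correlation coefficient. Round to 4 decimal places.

0.6905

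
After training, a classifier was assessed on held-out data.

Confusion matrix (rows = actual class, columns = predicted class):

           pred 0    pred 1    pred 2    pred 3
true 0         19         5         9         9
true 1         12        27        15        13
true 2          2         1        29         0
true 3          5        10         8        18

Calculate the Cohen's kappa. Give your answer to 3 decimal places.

Observed agreement pₒ = trace/N = 93/182 = 0.5110
Expected agreement pₑ = Σ (rowᵢ·colᵢ)/N² = (42·38 + 67·43 + 32·61 + 41·40)/182² = 0.2436
κ = (pₒ − pₑ)/(1 − pₑ) = (0.5110 − 0.2436)/(1 − 0.2436) = 0.354

0.354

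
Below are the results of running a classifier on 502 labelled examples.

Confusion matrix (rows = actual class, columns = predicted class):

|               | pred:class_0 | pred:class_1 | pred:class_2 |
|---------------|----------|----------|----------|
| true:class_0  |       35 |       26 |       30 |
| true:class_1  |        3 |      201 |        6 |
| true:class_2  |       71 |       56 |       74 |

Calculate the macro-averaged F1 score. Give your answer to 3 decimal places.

0.547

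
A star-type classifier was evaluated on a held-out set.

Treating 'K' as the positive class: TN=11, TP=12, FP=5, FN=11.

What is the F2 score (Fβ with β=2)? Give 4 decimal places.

Fβ = (1+β²)·TP / ((1+β²)·TP + β²·FN + FP), with β²=4
= 5·12 / (5·12 + 4·11 + 5) = 0.5505

0.5505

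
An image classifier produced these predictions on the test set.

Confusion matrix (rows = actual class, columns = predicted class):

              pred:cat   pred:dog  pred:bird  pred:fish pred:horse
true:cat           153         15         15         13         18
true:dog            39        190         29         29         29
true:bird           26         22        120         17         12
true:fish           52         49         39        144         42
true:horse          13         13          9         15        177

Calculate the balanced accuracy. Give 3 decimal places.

0.629

Balanced accuracy = mean of per-class recall.
  cat: recall = 153/214 = 0.7150
  dog: recall = 190/316 = 0.6013
  bird: recall = 120/197 = 0.6091
  fish: recall = 144/326 = 0.4417
  horse: recall = 177/227 = 0.7797
Mean = (0.7150 + 0.6013 + 0.6091 + 0.4417 + 0.7797) / 5 = 0.629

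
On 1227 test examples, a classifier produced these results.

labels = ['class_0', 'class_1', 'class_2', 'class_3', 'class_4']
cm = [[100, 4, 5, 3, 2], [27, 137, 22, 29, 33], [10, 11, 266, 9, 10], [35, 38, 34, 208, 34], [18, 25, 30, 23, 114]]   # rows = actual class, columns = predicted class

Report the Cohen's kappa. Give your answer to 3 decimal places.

0.584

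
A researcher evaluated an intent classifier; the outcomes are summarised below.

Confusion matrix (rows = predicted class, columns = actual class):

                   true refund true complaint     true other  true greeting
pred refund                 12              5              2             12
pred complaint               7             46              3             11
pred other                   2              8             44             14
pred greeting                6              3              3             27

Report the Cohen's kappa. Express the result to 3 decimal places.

0.497

Observed agreement pₒ = trace/N = 129/205 = 0.6293
Expected agreement pₑ = Σ (rowᵢ·colᵢ)/N² = (27·31 + 62·67 + 52·68 + 64·39)/205² = 0.2623
κ = (pₒ − pₑ)/(1 − pₑ) = (0.6293 − 0.2623)/(1 − 0.2623) = 0.497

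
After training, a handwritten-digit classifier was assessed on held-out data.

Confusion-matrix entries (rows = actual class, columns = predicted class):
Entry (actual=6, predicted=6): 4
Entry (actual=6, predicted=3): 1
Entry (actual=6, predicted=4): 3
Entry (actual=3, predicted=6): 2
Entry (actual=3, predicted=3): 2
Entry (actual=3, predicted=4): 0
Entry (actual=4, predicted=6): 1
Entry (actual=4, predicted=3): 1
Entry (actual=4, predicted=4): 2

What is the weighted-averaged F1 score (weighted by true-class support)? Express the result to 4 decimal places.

0.5028

Per-class F1 score (2·TP/(2·TP+FP+FN)):
  6: TP=4, FP=2+1=3, FN=1+3=4 → 8/15 = 0.53333
  3: TP=2, FP=1+1=2, FN=2+0=2 → 4/8 = 0.50000
  4: TP=2, FP=3+0=3, FN=1+1=2 → 4/9 = 0.44444
Weighted-F1 score = Σ (supportᵢ/N)·F1 scoreᵢ with N=16: (8/16)·0.53333 + (4/16)·0.50000 + (4/16)·0.44444 = 0.5028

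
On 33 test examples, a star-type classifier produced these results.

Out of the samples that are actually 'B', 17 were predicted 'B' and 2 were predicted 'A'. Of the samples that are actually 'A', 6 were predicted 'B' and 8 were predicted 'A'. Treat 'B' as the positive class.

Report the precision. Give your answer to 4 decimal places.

0.7391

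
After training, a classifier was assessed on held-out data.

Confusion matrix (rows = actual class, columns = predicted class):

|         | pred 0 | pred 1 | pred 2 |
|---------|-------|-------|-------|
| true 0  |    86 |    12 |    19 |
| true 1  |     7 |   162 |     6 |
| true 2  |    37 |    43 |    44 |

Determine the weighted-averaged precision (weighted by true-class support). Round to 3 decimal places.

0.690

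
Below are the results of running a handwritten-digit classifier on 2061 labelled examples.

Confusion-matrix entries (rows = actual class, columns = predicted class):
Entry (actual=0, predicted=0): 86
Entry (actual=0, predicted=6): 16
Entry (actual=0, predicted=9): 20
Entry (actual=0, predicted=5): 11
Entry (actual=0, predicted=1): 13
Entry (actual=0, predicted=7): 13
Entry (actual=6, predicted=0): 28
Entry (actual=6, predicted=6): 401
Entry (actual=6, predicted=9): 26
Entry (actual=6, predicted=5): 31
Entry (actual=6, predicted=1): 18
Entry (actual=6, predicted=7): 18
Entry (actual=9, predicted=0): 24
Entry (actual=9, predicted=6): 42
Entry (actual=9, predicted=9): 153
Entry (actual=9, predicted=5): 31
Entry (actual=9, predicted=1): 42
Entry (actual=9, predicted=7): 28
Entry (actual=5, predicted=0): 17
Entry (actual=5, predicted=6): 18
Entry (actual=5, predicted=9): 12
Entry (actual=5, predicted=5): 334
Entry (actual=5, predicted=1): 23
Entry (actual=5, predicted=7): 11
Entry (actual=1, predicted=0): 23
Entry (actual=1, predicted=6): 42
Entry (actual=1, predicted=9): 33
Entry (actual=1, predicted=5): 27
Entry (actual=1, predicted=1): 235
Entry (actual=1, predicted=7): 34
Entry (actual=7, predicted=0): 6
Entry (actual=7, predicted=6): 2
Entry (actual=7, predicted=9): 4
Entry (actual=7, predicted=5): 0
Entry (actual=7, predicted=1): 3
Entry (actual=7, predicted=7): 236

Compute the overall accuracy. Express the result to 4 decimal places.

Accuracy = trace / total = (86+401+153+334+235+236=1445) / 2061 = 1445/2061 = 0.7011

0.7011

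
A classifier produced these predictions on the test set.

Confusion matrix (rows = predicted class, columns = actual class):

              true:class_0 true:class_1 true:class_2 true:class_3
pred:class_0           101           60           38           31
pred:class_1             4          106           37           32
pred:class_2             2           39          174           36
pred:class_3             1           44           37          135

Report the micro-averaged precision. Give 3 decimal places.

0.588

Micro-averaging pools counts across classes: ΣTP=516, ΣFP=361, ΣFN=361.
Micro-precision = TP/(TP+FP) on pooled counts = 0.588 (equals overall accuracy in single-label multiclass).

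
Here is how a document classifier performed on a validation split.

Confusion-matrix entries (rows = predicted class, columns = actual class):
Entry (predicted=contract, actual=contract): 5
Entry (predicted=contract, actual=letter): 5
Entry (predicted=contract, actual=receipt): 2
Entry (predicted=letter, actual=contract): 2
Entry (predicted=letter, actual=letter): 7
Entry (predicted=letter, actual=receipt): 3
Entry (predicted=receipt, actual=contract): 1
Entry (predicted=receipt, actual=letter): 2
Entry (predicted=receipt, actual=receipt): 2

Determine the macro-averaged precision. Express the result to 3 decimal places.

Per-class precision (TP/(TP+FP)):
  contract: TP=5, FP=5+2=7 → 5/12 = 0.4167
  letter: TP=7, FP=2+3=5 → 7/12 = 0.5833
  receipt: TP=2, FP=1+2=3 → 2/5 = 0.4000
Macro-precision = mean = (0.4167 + 0.5833 + 0.4000) / 3 = 0.467

0.467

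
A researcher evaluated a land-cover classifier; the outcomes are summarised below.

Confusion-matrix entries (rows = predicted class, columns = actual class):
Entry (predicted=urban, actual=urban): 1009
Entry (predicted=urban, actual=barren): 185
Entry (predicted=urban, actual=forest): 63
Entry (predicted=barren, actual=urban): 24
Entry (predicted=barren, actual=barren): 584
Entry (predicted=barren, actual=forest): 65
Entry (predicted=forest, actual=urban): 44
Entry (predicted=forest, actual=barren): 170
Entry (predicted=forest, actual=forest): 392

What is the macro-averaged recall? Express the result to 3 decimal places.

0.771

Per-class recall (TP/(TP+FN)):
  urban: TP=1009, FN=24+44=68 → 1009/1077 = 0.9369
  barren: TP=584, FN=185+170=355 → 584/939 = 0.6219
  forest: TP=392, FN=63+65=128 → 392/520 = 0.7538
Macro-recall = mean = (0.9369 + 0.6219 + 0.7538) / 3 = 0.771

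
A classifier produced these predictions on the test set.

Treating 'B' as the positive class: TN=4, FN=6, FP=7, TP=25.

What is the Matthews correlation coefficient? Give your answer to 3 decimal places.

0.176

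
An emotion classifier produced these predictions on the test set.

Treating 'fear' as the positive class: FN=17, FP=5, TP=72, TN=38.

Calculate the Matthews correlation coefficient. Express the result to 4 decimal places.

0.6585

MCC = (TP·TN − FP·FN) / √((TP+FP)(TP+FN)(TN+FP)(TN+FN))
Numerator = 72·38 − 5·17 = 2651
Denominator = √(77·89·43·55) = √16207345 = 4025.8347
MCC = 2651 / 4025.8347 = 0.6585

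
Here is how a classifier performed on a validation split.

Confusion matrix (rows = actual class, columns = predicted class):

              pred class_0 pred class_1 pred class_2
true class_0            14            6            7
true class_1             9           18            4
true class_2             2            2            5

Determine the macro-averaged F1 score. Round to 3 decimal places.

Per-class F1 score (2·TP/(2·TP+FP+FN)):
  class_0: TP=14, FP=9+2=11, FN=6+7=13 → 28/52 = 0.5385
  class_1: TP=18, FP=6+2=8, FN=9+4=13 → 36/57 = 0.6316
  class_2: TP=5, FP=7+4=11, FN=2+2=4 → 10/25 = 0.4000
Macro-F1 score = mean = (0.5385 + 0.6316 + 0.4000) / 3 = 0.523

0.523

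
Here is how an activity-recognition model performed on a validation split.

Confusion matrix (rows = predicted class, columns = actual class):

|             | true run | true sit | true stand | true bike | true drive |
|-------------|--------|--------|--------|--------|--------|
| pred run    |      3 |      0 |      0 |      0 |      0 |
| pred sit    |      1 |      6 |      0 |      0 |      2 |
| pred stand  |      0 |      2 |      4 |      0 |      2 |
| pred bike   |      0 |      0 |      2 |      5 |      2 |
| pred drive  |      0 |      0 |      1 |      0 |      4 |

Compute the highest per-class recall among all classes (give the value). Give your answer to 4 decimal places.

Per-class recall (TP/(TP+FN)):
  run: TP=3, FN=1+0+0+0=1 → 3/4 = 0.75000
  sit: TP=6, FN=0+2+0+0=2 → 6/8 = 0.75000
  stand: TP=4, FN=0+0+2+1=3 → 4/7 = 0.57143
  bike: TP=5, FN=0+0+0+0=0 → 5/5 = 1.00000
  drive: TP=4, FN=0+2+2+2=6 → 4/10 = 0.40000
Highest is class 'bike' with recall = 1.0000.

1.0000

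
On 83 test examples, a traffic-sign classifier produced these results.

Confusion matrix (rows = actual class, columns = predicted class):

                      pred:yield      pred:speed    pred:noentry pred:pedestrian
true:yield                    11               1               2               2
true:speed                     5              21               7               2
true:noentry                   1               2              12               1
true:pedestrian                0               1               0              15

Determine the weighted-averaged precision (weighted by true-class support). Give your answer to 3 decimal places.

0.734

Per-class precision (TP/(TP+FP)):
  yield: TP=11, FP=5+1+0=6 → 11/17 = 0.6471
  speed: TP=21, FP=1+2+1=4 → 21/25 = 0.8400
  noentry: TP=12, FP=2+7+0=9 → 12/21 = 0.5714
  pedestrian: TP=15, FP=2+2+1=5 → 15/20 = 0.7500
Weighted-precision = Σ (supportᵢ/N)·precisionᵢ with N=83: (16/83)·0.6471 + (35/83)·0.8400 + (16/83)·0.5714 + (16/83)·0.7500 = 0.734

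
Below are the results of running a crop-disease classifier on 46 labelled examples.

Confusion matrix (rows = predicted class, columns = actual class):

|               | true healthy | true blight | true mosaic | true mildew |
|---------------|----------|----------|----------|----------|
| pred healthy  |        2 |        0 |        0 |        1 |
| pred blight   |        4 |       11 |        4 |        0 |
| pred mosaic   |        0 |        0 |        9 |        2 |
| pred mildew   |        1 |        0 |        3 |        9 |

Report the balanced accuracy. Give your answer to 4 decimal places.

Balanced accuracy = mean of per-class recall.
  healthy: recall = 2/7 = 0.28571
  blight: recall = 11/11 = 1.00000
  mosaic: recall = 9/16 = 0.56250
  mildew: recall = 9/12 = 0.75000
Mean = (0.28571 + 1.00000 + 0.56250 + 0.75000) / 4 = 0.6496

0.6496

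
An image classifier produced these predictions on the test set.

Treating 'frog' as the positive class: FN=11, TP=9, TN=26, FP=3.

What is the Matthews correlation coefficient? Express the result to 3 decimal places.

MCC = (TP·TN − FP·FN) / √((TP+FP)(TP+FN)(TN+FP)(TN+FN))
Numerator = 9·26 − 3·11 = 201
Denominator = √(12·20·29·37) = √257520 = 507.4643
MCC = 201 / 507.4643 = 0.396

0.396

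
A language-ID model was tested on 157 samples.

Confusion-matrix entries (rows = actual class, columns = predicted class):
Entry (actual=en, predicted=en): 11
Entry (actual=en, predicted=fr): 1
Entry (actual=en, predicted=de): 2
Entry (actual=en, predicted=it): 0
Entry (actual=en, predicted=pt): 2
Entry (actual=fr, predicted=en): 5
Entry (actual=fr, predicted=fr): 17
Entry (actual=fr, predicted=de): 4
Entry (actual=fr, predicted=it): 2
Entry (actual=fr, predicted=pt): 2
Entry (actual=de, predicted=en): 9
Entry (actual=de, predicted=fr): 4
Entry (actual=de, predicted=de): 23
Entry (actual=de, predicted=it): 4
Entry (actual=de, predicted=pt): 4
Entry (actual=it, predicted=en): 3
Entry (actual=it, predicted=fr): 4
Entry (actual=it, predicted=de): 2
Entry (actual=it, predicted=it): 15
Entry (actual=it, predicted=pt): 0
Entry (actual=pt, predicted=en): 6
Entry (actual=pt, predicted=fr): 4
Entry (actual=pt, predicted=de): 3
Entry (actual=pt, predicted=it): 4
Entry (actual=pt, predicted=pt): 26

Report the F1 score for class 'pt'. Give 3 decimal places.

F1 score = 2·TP/(2·TP+FP+FN).
pt: TP=26, FP=2+2+4+0=8, FN=6+4+3+4=17 → 52/77 = 0.6753

0.675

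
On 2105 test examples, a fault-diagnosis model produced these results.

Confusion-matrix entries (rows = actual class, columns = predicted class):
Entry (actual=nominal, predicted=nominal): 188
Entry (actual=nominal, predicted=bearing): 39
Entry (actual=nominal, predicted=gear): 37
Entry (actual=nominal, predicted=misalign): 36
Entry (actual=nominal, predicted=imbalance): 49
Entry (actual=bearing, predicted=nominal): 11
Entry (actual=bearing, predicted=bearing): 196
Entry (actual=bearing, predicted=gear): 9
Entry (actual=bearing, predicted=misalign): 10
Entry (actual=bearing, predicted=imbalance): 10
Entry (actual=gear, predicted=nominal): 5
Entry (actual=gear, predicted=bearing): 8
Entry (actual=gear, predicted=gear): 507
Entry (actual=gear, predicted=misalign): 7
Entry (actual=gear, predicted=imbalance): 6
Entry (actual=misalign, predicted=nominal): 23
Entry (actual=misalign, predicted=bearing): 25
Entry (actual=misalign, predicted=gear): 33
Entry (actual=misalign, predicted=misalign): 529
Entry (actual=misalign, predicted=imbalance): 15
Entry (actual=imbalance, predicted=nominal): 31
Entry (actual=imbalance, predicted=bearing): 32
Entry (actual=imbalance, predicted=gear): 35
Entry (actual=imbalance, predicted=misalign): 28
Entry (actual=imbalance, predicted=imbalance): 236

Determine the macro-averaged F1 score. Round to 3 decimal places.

0.756

Per-class F1 score (2·TP/(2·TP+FP+FN)):
  nominal: TP=188, FP=11+5+23+31=70, FN=39+37+36+49=161 → 376/607 = 0.6194
  bearing: TP=196, FP=39+8+25+32=104, FN=11+9+10+10=40 → 392/536 = 0.7313
  gear: TP=507, FP=37+9+33+35=114, FN=5+8+7+6=26 → 1014/1154 = 0.8787
  misalign: TP=529, FP=36+10+7+28=81, FN=23+25+33+15=96 → 1058/1235 = 0.8567
  imbalance: TP=236, FP=49+10+6+15=80, FN=31+32+35+28=126 → 472/678 = 0.6962
Macro-F1 score = mean = (0.6194 + 0.7313 + 0.8787 + 0.8567 + 0.6962) / 5 = 0.756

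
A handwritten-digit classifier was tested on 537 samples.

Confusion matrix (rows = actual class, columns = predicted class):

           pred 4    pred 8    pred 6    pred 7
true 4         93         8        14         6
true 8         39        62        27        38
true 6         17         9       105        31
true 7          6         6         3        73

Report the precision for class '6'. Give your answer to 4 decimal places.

0.7047

precision = TP/(TP+FP).
6: TP=105, FP=14+27+3=44 → 105/149 = 0.70470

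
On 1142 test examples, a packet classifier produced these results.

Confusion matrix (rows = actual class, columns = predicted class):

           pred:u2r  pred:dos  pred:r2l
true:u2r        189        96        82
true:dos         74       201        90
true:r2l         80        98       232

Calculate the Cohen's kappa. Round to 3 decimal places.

Observed agreement pₒ = trace/N = 622/1142 = 0.5447
Expected agreement pₑ = Σ (rowᵢ·colᵢ)/N² = (367·343 + 365·395 + 410·404)/1142² = 0.3341
κ = (pₒ − pₑ)/(1 − pₑ) = (0.5447 − 0.3341)/(1 − 0.3341) = 0.316

0.316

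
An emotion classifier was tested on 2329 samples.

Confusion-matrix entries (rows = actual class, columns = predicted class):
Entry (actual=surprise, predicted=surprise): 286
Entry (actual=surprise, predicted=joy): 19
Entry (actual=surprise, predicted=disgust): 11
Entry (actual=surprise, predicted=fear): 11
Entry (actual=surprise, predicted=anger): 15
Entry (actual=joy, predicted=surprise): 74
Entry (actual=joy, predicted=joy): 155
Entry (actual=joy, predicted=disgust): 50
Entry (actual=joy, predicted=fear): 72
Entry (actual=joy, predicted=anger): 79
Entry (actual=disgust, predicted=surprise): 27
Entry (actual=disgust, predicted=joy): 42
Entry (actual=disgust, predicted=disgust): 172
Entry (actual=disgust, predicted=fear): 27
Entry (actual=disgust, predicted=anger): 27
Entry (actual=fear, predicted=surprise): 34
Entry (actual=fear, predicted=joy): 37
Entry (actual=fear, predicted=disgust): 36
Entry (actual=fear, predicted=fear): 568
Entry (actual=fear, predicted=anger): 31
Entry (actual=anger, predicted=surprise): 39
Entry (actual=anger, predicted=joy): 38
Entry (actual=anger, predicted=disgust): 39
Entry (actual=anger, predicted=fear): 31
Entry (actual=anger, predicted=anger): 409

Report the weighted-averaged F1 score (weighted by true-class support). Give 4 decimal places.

0.6746

Per-class F1 score (2·TP/(2·TP+FP+FN)):
  surprise: TP=286, FP=74+27+34+39=174, FN=19+11+11+15=56 → 572/802 = 0.71322
  joy: TP=155, FP=19+42+37+38=136, FN=74+50+72+79=275 → 310/721 = 0.42996
  disgust: TP=172, FP=11+50+36+39=136, FN=27+42+27+27=123 → 344/603 = 0.57048
  fear: TP=568, FP=11+72+27+31=141, FN=34+37+36+31=138 → 1136/1415 = 0.80283
  anger: TP=409, FP=15+79+27+31=152, FN=39+38+39+31=147 → 818/1117 = 0.73232
Weighted-F1 score = Σ (supportᵢ/N)·F1 scoreᵢ with N=2329: (342/2329)·0.71322 + (430/2329)·0.42996 + (295/2329)·0.57048 + (706/2329)·0.80283 + (556/2329)·0.73232 = 0.6746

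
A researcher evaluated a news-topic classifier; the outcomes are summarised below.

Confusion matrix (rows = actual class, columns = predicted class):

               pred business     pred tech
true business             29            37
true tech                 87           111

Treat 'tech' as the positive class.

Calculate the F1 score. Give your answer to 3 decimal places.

Precision = TP/(TP+FP) = 111/148 = 0.7500
Recall = TP/(TP+FN) = 111/198 = 0.5606
F1 = 2·TP/(2·TP+FP+FN) = 222/346 = 0.642

0.642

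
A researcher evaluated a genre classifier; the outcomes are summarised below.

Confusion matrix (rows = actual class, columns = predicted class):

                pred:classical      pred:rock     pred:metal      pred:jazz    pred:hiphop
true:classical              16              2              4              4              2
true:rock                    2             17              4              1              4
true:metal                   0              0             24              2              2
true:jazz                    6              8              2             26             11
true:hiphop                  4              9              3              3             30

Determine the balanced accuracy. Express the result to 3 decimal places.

Balanced accuracy = mean of per-class recall.
  classical: recall = 16/28 = 0.5714
  rock: recall = 17/28 = 0.6071
  metal: recall = 24/28 = 0.8571
  jazz: recall = 26/53 = 0.4906
  hiphop: recall = 30/49 = 0.6122
Mean = (0.5714 + 0.6071 + 0.8571 + 0.4906 + 0.6122) / 5 = 0.628

0.628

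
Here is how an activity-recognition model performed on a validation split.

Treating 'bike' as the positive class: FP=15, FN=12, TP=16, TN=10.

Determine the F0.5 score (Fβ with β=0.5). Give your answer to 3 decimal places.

Fβ = (1+β²)·TP / ((1+β²)·TP + β²·FN + FP), with β²=1/4
= 1.25·16 / (1.25·16 + 0.25·12 + 15) = 0.526

0.526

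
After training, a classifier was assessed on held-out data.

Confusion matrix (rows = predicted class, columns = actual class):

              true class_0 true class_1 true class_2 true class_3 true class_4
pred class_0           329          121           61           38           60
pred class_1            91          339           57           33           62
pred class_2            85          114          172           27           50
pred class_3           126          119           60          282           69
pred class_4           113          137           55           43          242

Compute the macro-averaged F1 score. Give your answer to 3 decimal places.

Per-class F1 score (2·TP/(2·TP+FP+FN)):
  class_0: TP=329, FP=121+61+38+60=280, FN=91+85+126+113=415 → 658/1353 = 0.4863
  class_1: TP=339, FP=91+57+33+62=243, FN=121+114+119+137=491 → 678/1412 = 0.4802
  class_2: TP=172, FP=85+114+27+50=276, FN=61+57+60+55=233 → 344/853 = 0.4033
  class_3: TP=282, FP=126+119+60+69=374, FN=38+33+27+43=141 → 564/1079 = 0.5227
  class_4: TP=242, FP=113+137+55+43=348, FN=60+62+50+69=241 → 484/1073 = 0.4511
Macro-F1 score = mean = (0.4863 + 0.4802 + 0.4033 + 0.5227 + 0.4511) / 5 = 0.469

0.469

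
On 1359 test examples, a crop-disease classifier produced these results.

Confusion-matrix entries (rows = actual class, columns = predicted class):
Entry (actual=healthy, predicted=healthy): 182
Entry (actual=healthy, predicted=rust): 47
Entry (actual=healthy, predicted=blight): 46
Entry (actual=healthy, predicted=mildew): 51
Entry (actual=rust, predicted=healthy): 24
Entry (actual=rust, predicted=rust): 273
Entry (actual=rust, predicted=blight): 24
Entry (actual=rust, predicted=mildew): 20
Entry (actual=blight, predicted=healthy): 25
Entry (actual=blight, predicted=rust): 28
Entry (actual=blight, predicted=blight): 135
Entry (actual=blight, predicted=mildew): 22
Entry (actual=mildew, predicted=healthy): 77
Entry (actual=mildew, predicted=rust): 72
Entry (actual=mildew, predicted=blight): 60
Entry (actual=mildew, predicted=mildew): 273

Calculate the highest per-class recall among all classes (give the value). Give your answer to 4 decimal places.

0.8006

Per-class recall (TP/(TP+FN)):
  healthy: TP=182, FN=47+46+51=144 → 182/326 = 0.55828
  rust: TP=273, FN=24+24+20=68 → 273/341 = 0.80059
  blight: TP=135, FN=25+28+22=75 → 135/210 = 0.64286
  mildew: TP=273, FN=77+72+60=209 → 273/482 = 0.56639
Highest is class 'rust' with recall = 0.8006.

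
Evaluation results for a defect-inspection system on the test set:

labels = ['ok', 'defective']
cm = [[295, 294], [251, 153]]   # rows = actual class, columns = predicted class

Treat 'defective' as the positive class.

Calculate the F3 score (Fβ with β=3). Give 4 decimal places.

0.3747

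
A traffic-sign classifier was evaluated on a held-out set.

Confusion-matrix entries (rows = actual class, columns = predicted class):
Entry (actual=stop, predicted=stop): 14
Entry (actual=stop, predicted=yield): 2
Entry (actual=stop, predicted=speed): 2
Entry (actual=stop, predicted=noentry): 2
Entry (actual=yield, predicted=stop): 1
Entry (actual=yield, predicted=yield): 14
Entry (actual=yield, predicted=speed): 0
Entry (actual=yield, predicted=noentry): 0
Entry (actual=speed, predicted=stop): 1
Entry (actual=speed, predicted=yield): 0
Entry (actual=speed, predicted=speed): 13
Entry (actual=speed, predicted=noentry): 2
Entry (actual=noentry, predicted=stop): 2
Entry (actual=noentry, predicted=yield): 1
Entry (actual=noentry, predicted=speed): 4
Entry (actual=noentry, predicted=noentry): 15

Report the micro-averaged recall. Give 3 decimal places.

0.767

Micro-averaging pools counts across classes: ΣTP=56, ΣFP=17, ΣFN=17.
Micro-recall = TP/(TP+FN) on pooled counts = 0.767 (equals overall accuracy in single-label multiclass).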